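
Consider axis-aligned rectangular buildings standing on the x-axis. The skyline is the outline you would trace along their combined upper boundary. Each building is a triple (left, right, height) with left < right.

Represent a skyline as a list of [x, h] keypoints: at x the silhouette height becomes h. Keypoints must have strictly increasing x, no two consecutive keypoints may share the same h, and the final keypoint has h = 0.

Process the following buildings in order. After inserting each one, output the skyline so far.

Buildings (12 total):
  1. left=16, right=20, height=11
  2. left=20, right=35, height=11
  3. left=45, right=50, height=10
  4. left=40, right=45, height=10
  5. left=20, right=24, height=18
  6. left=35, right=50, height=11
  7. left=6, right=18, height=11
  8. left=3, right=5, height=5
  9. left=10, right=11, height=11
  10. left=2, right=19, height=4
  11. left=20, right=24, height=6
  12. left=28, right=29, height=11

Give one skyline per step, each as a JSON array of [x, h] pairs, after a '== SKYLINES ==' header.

== SKYLINES ==
[[16,11],[20,0]]
[[16,11],[35,0]]
[[16,11],[35,0],[45,10],[50,0]]
[[16,11],[35,0],[40,10],[50,0]]
[[16,11],[20,18],[24,11],[35,0],[40,10],[50,0]]
[[16,11],[20,18],[24,11],[50,0]]
[[6,11],[20,18],[24,11],[50,0]]
[[3,5],[5,0],[6,11],[20,18],[24,11],[50,0]]
[[3,5],[5,0],[6,11],[20,18],[24,11],[50,0]]
[[2,4],[3,5],[5,4],[6,11],[20,18],[24,11],[50,0]]
[[2,4],[3,5],[5,4],[6,11],[20,18],[24,11],[50,0]]
[[2,4],[3,5],[5,4],[6,11],[20,18],[24,11],[50,0]]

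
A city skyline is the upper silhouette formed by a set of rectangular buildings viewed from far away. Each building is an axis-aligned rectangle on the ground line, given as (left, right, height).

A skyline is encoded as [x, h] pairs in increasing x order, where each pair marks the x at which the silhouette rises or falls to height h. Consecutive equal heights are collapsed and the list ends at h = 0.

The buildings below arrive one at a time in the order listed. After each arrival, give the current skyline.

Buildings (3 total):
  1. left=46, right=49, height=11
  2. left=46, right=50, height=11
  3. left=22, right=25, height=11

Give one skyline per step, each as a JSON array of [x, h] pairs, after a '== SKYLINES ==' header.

== SKYLINES ==
[[46,11],[49,0]]
[[46,11],[50,0]]
[[22,11],[25,0],[46,11],[50,0]]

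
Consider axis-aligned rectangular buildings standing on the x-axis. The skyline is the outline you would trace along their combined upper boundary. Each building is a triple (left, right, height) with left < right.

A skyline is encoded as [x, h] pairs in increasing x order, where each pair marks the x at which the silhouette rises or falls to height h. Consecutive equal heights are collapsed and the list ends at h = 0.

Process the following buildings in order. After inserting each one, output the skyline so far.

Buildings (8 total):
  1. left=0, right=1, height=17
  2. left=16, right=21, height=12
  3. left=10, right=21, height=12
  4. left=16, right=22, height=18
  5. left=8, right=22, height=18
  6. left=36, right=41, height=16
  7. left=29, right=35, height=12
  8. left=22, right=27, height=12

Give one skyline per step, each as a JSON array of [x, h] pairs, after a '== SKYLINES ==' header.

== SKYLINES ==
[[0,17],[1,0]]
[[0,17],[1,0],[16,12],[21,0]]
[[0,17],[1,0],[10,12],[21,0]]
[[0,17],[1,0],[10,12],[16,18],[22,0]]
[[0,17],[1,0],[8,18],[22,0]]
[[0,17],[1,0],[8,18],[22,0],[36,16],[41,0]]
[[0,17],[1,0],[8,18],[22,0],[29,12],[35,0],[36,16],[41,0]]
[[0,17],[1,0],[8,18],[22,12],[27,0],[29,12],[35,0],[36,16],[41,0]]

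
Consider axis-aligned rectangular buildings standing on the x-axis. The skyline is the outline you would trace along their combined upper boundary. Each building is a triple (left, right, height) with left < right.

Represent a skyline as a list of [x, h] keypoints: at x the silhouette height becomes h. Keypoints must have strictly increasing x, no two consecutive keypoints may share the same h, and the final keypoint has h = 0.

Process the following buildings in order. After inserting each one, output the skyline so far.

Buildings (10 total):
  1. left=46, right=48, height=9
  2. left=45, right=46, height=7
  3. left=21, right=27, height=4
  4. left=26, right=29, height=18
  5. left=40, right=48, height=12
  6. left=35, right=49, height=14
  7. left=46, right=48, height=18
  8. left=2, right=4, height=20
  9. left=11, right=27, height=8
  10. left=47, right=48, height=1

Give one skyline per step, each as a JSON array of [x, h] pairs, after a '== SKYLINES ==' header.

== SKYLINES ==
[[46,9],[48,0]]
[[45,7],[46,9],[48,0]]
[[21,4],[27,0],[45,7],[46,9],[48,0]]
[[21,4],[26,18],[29,0],[45,7],[46,9],[48,0]]
[[21,4],[26,18],[29,0],[40,12],[48,0]]
[[21,4],[26,18],[29,0],[35,14],[49,0]]
[[21,4],[26,18],[29,0],[35,14],[46,18],[48,14],[49,0]]
[[2,20],[4,0],[21,4],[26,18],[29,0],[35,14],[46,18],[48,14],[49,0]]
[[2,20],[4,0],[11,8],[26,18],[29,0],[35,14],[46,18],[48,14],[49,0]]
[[2,20],[4,0],[11,8],[26,18],[29,0],[35,14],[46,18],[48,14],[49,0]]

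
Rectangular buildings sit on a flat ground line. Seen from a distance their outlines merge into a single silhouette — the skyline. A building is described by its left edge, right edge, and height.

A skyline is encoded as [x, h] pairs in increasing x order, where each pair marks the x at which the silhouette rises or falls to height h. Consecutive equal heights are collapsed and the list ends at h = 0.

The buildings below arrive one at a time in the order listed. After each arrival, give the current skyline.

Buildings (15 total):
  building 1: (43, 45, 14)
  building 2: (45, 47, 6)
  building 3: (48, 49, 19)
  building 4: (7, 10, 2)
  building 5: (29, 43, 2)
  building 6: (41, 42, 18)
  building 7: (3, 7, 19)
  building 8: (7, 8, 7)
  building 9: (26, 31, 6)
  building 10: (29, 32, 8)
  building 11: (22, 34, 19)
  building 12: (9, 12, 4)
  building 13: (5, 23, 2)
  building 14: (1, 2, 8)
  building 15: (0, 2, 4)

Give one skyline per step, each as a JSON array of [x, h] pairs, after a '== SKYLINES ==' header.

== SKYLINES ==
[[43,14],[45,0]]
[[43,14],[45,6],[47,0]]
[[43,14],[45,6],[47,0],[48,19],[49,0]]
[[7,2],[10,0],[43,14],[45,6],[47,0],[48,19],[49,0]]
[[7,2],[10,0],[29,2],[43,14],[45,6],[47,0],[48,19],[49,0]]
[[7,2],[10,0],[29,2],[41,18],[42,2],[43,14],[45,6],[47,0],[48,19],[49,0]]
[[3,19],[7,2],[10,0],[29,2],[41,18],[42,2],[43,14],[45,6],[47,0],[48,19],[49,0]]
[[3,19],[7,7],[8,2],[10,0],[29,2],[41,18],[42,2],[43,14],[45,6],[47,0],[48,19],[49,0]]
[[3,19],[7,7],[8,2],[10,0],[26,6],[31,2],[41,18],[42,2],[43,14],[45,6],[47,0],[48,19],[49,0]]
[[3,19],[7,7],[8,2],[10,0],[26,6],[29,8],[32,2],[41,18],[42,2],[43,14],[45,6],[47,0],[48,19],[49,0]]
[[3,19],[7,7],[8,2],[10,0],[22,19],[34,2],[41,18],[42,2],[43,14],[45,6],[47,0],[48,19],[49,0]]
[[3,19],[7,7],[8,2],[9,4],[12,0],[22,19],[34,2],[41,18],[42,2],[43,14],[45,6],[47,0],[48,19],[49,0]]
[[3,19],[7,7],[8,2],[9,4],[12,2],[22,19],[34,2],[41,18],[42,2],[43,14],[45,6],[47,0],[48,19],[49,0]]
[[1,8],[2,0],[3,19],[7,7],[8,2],[9,4],[12,2],[22,19],[34,2],[41,18],[42,2],[43,14],[45,6],[47,0],[48,19],[49,0]]
[[0,4],[1,8],[2,0],[3,19],[7,7],[8,2],[9,4],[12,2],[22,19],[34,2],[41,18],[42,2],[43,14],[45,6],[47,0],[48,19],[49,0]]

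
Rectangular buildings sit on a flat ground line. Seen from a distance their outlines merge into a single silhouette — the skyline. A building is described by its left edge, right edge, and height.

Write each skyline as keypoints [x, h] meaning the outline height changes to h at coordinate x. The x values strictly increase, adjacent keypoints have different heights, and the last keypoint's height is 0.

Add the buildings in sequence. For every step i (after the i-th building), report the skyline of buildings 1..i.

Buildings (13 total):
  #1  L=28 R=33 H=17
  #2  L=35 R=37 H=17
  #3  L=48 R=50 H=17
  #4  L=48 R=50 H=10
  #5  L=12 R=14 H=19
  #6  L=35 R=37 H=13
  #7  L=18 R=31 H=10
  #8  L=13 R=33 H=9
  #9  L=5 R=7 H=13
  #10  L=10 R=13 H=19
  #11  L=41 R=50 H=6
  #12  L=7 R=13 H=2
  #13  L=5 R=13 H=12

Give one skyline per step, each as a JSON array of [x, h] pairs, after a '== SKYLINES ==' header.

== SKYLINES ==
[[28,17],[33,0]]
[[28,17],[33,0],[35,17],[37,0]]
[[28,17],[33,0],[35,17],[37,0],[48,17],[50,0]]
[[28,17],[33,0],[35,17],[37,0],[48,17],[50,0]]
[[12,19],[14,0],[28,17],[33,0],[35,17],[37,0],[48,17],[50,0]]
[[12,19],[14,0],[28,17],[33,0],[35,17],[37,0],[48,17],[50,0]]
[[12,19],[14,0],[18,10],[28,17],[33,0],[35,17],[37,0],[48,17],[50,0]]
[[12,19],[14,9],[18,10],[28,17],[33,0],[35,17],[37,0],[48,17],[50,0]]
[[5,13],[7,0],[12,19],[14,9],[18,10],[28,17],[33,0],[35,17],[37,0],[48,17],[50,0]]
[[5,13],[7,0],[10,19],[14,9],[18,10],[28,17],[33,0],[35,17],[37,0],[48,17],[50,0]]
[[5,13],[7,0],[10,19],[14,9],[18,10],[28,17],[33,0],[35,17],[37,0],[41,6],[48,17],[50,0]]
[[5,13],[7,2],[10,19],[14,9],[18,10],[28,17],[33,0],[35,17],[37,0],[41,6],[48,17],[50,0]]
[[5,13],[7,12],[10,19],[14,9],[18,10],[28,17],[33,0],[35,17],[37,0],[41,6],[48,17],[50,0]]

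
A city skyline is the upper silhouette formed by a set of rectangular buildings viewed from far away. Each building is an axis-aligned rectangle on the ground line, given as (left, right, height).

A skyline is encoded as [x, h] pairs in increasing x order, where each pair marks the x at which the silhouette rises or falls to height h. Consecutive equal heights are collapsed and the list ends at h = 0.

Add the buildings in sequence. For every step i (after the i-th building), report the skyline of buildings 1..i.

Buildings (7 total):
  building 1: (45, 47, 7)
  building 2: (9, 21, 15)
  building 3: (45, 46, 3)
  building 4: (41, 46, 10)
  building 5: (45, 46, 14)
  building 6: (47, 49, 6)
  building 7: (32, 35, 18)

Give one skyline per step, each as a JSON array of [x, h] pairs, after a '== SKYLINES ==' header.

== SKYLINES ==
[[45,7],[47,0]]
[[9,15],[21,0],[45,7],[47,0]]
[[9,15],[21,0],[45,7],[47,0]]
[[9,15],[21,0],[41,10],[46,7],[47,0]]
[[9,15],[21,0],[41,10],[45,14],[46,7],[47,0]]
[[9,15],[21,0],[41,10],[45,14],[46,7],[47,6],[49,0]]
[[9,15],[21,0],[32,18],[35,0],[41,10],[45,14],[46,7],[47,6],[49,0]]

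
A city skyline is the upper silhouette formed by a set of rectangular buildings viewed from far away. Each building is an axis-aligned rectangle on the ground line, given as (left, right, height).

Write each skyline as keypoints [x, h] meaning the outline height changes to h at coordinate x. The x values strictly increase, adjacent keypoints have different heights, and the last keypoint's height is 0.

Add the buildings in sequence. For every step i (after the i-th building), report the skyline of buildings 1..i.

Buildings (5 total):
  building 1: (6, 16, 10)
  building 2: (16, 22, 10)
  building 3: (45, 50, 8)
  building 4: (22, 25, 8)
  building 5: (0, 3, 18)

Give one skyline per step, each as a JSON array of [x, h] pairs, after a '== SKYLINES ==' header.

== SKYLINES ==
[[6,10],[16,0]]
[[6,10],[22,0]]
[[6,10],[22,0],[45,8],[50,0]]
[[6,10],[22,8],[25,0],[45,8],[50,0]]
[[0,18],[3,0],[6,10],[22,8],[25,0],[45,8],[50,0]]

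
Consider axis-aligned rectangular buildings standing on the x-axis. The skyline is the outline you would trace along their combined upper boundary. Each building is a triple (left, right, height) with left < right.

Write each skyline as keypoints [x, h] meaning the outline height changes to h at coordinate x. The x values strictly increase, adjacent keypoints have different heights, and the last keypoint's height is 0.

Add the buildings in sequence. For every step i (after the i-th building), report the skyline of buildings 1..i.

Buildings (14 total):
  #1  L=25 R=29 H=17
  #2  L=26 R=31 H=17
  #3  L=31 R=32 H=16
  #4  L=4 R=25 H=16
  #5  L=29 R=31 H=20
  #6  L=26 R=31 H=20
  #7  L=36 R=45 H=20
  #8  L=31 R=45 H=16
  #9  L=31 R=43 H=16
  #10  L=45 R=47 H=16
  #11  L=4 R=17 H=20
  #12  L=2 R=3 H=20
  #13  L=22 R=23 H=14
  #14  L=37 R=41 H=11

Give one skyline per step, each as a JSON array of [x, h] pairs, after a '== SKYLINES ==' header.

== SKYLINES ==
[[25,17],[29,0]]
[[25,17],[31,0]]
[[25,17],[31,16],[32,0]]
[[4,16],[25,17],[31,16],[32,0]]
[[4,16],[25,17],[29,20],[31,16],[32,0]]
[[4,16],[25,17],[26,20],[31,16],[32,0]]
[[4,16],[25,17],[26,20],[31,16],[32,0],[36,20],[45,0]]
[[4,16],[25,17],[26,20],[31,16],[36,20],[45,0]]
[[4,16],[25,17],[26,20],[31,16],[36,20],[45,0]]
[[4,16],[25,17],[26,20],[31,16],[36,20],[45,16],[47,0]]
[[4,20],[17,16],[25,17],[26,20],[31,16],[36,20],[45,16],[47,0]]
[[2,20],[3,0],[4,20],[17,16],[25,17],[26,20],[31,16],[36,20],[45,16],[47,0]]
[[2,20],[3,0],[4,20],[17,16],[25,17],[26,20],[31,16],[36,20],[45,16],[47,0]]
[[2,20],[3,0],[4,20],[17,16],[25,17],[26,20],[31,16],[36,20],[45,16],[47,0]]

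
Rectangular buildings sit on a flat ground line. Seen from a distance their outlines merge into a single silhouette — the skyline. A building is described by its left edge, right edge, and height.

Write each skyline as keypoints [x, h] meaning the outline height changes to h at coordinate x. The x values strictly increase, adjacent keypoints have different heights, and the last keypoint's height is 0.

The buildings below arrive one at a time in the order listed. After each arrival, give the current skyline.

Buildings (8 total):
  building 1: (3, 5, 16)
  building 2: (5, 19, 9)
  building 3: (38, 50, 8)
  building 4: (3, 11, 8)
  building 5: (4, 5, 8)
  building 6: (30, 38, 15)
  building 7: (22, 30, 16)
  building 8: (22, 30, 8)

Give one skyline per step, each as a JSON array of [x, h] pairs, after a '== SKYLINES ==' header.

== SKYLINES ==
[[3,16],[5,0]]
[[3,16],[5,9],[19,0]]
[[3,16],[5,9],[19,0],[38,8],[50,0]]
[[3,16],[5,9],[19,0],[38,8],[50,0]]
[[3,16],[5,9],[19,0],[38,8],[50,0]]
[[3,16],[5,9],[19,0],[30,15],[38,8],[50,0]]
[[3,16],[5,9],[19,0],[22,16],[30,15],[38,8],[50,0]]
[[3,16],[5,9],[19,0],[22,16],[30,15],[38,8],[50,0]]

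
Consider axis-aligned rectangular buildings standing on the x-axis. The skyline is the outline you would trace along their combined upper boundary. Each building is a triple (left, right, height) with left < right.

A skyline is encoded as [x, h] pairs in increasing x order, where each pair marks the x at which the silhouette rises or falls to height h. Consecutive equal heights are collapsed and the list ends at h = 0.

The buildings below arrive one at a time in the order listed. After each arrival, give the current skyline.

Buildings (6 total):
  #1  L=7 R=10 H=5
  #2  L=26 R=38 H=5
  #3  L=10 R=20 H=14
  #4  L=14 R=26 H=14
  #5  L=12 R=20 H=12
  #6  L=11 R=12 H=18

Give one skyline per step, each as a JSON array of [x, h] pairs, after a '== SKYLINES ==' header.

== SKYLINES ==
[[7,5],[10,0]]
[[7,5],[10,0],[26,5],[38,0]]
[[7,5],[10,14],[20,0],[26,5],[38,0]]
[[7,5],[10,14],[26,5],[38,0]]
[[7,5],[10,14],[26,5],[38,0]]
[[7,5],[10,14],[11,18],[12,14],[26,5],[38,0]]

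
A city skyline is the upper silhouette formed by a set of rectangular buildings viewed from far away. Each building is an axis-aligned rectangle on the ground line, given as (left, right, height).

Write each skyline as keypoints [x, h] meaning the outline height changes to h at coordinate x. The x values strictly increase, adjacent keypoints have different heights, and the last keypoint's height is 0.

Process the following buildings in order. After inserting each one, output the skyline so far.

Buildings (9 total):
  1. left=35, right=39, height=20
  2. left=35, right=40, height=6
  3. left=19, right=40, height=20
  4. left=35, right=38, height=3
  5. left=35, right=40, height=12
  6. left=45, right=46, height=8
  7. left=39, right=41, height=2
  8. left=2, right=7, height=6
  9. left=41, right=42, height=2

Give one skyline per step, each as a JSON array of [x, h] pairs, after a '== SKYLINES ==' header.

== SKYLINES ==
[[35,20],[39,0]]
[[35,20],[39,6],[40,0]]
[[19,20],[40,0]]
[[19,20],[40,0]]
[[19,20],[40,0]]
[[19,20],[40,0],[45,8],[46,0]]
[[19,20],[40,2],[41,0],[45,8],[46,0]]
[[2,6],[7,0],[19,20],[40,2],[41,0],[45,8],[46,0]]
[[2,6],[7,0],[19,20],[40,2],[42,0],[45,8],[46,0]]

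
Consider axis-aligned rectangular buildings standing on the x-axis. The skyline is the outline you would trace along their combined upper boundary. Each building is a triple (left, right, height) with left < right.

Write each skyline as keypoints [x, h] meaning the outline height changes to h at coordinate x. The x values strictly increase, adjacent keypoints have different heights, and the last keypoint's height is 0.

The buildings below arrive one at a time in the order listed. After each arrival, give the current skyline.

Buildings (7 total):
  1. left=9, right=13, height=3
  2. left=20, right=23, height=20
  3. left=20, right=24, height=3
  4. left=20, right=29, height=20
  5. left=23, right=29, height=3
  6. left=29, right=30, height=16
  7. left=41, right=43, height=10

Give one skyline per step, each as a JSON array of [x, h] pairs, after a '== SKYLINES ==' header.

== SKYLINES ==
[[9,3],[13,0]]
[[9,3],[13,0],[20,20],[23,0]]
[[9,3],[13,0],[20,20],[23,3],[24,0]]
[[9,3],[13,0],[20,20],[29,0]]
[[9,3],[13,0],[20,20],[29,0]]
[[9,3],[13,0],[20,20],[29,16],[30,0]]
[[9,3],[13,0],[20,20],[29,16],[30,0],[41,10],[43,0]]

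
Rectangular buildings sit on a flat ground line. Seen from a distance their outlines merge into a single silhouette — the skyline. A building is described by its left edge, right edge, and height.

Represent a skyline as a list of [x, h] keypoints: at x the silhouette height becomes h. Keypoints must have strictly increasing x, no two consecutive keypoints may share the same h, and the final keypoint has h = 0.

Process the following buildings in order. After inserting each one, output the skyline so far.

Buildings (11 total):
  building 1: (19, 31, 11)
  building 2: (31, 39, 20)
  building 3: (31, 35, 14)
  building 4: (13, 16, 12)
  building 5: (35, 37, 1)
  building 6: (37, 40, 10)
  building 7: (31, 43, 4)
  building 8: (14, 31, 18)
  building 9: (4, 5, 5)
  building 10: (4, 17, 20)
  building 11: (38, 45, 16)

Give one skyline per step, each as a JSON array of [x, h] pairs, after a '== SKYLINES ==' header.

== SKYLINES ==
[[19,11],[31,0]]
[[19,11],[31,20],[39,0]]
[[19,11],[31,20],[39,0]]
[[13,12],[16,0],[19,11],[31,20],[39,0]]
[[13,12],[16,0],[19,11],[31,20],[39,0]]
[[13,12],[16,0],[19,11],[31,20],[39,10],[40,0]]
[[13,12],[16,0],[19,11],[31,20],[39,10],[40,4],[43,0]]
[[13,12],[14,18],[31,20],[39,10],[40,4],[43,0]]
[[4,5],[5,0],[13,12],[14,18],[31,20],[39,10],[40,4],[43,0]]
[[4,20],[17,18],[31,20],[39,10],[40,4],[43,0]]
[[4,20],[17,18],[31,20],[39,16],[45,0]]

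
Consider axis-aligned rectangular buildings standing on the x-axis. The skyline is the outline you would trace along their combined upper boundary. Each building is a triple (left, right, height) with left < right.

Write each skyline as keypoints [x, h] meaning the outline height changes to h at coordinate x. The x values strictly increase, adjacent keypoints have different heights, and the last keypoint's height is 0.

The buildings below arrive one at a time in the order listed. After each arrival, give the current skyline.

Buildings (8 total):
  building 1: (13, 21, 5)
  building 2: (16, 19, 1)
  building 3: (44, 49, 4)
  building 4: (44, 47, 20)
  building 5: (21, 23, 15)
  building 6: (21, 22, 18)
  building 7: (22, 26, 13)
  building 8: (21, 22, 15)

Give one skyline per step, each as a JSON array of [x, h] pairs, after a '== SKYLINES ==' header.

== SKYLINES ==
[[13,5],[21,0]]
[[13,5],[21,0]]
[[13,5],[21,0],[44,4],[49,0]]
[[13,5],[21,0],[44,20],[47,4],[49,0]]
[[13,5],[21,15],[23,0],[44,20],[47,4],[49,0]]
[[13,5],[21,18],[22,15],[23,0],[44,20],[47,4],[49,0]]
[[13,5],[21,18],[22,15],[23,13],[26,0],[44,20],[47,4],[49,0]]
[[13,5],[21,18],[22,15],[23,13],[26,0],[44,20],[47,4],[49,0]]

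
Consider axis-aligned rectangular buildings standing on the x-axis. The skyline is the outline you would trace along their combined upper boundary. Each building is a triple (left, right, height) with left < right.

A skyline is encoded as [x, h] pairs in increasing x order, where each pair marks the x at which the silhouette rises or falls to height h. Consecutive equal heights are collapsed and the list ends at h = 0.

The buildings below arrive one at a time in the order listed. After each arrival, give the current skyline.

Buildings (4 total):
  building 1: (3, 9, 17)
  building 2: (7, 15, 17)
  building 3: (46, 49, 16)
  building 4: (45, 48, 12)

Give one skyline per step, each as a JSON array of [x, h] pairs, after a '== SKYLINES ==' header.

== SKYLINES ==
[[3,17],[9,0]]
[[3,17],[15,0]]
[[3,17],[15,0],[46,16],[49,0]]
[[3,17],[15,0],[45,12],[46,16],[49,0]]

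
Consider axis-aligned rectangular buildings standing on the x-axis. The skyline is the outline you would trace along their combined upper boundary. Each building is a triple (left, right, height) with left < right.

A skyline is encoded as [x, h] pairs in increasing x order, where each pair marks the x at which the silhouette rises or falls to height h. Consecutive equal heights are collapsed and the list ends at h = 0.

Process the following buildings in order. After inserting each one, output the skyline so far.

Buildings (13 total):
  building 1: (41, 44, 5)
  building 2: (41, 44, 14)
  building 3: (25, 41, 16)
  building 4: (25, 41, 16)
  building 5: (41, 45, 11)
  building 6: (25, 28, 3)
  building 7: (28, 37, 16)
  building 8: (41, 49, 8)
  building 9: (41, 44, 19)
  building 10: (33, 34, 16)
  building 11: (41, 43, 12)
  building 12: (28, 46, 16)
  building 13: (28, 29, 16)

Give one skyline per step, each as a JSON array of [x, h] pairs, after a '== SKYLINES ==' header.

== SKYLINES ==
[[41,5],[44,0]]
[[41,14],[44,0]]
[[25,16],[41,14],[44,0]]
[[25,16],[41,14],[44,0]]
[[25,16],[41,14],[44,11],[45,0]]
[[25,16],[41,14],[44,11],[45,0]]
[[25,16],[41,14],[44,11],[45,0]]
[[25,16],[41,14],[44,11],[45,8],[49,0]]
[[25,16],[41,19],[44,11],[45,8],[49,0]]
[[25,16],[41,19],[44,11],[45,8],[49,0]]
[[25,16],[41,19],[44,11],[45,8],[49,0]]
[[25,16],[41,19],[44,16],[46,8],[49,0]]
[[25,16],[41,19],[44,16],[46,8],[49,0]]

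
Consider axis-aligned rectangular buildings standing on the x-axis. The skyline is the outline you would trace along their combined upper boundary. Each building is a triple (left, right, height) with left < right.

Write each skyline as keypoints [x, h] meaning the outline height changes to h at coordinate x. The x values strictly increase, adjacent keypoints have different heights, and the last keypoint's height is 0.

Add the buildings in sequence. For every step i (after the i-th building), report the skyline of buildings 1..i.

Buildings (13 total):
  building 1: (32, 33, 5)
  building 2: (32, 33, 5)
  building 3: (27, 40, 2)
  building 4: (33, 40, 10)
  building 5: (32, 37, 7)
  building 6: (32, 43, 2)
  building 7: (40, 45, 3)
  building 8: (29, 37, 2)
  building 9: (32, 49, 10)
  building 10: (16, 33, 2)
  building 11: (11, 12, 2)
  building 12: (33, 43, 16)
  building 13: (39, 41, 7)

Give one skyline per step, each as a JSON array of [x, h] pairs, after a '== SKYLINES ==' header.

== SKYLINES ==
[[32,5],[33,0]]
[[32,5],[33,0]]
[[27,2],[32,5],[33,2],[40,0]]
[[27,2],[32,5],[33,10],[40,0]]
[[27,2],[32,7],[33,10],[40,0]]
[[27,2],[32,7],[33,10],[40,2],[43,0]]
[[27,2],[32,7],[33,10],[40,3],[45,0]]
[[27,2],[32,7],[33,10],[40,3],[45,0]]
[[27,2],[32,10],[49,0]]
[[16,2],[32,10],[49,0]]
[[11,2],[12,0],[16,2],[32,10],[49,0]]
[[11,2],[12,0],[16,2],[32,10],[33,16],[43,10],[49,0]]
[[11,2],[12,0],[16,2],[32,10],[33,16],[43,10],[49,0]]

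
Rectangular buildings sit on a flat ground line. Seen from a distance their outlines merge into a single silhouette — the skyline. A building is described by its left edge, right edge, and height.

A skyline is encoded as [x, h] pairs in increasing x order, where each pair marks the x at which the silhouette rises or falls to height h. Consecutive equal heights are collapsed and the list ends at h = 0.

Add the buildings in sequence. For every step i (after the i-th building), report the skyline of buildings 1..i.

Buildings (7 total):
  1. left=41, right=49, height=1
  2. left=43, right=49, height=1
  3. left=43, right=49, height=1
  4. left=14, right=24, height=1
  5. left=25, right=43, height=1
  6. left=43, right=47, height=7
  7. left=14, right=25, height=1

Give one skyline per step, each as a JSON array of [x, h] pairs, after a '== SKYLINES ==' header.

== SKYLINES ==
[[41,1],[49,0]]
[[41,1],[49,0]]
[[41,1],[49,0]]
[[14,1],[24,0],[41,1],[49,0]]
[[14,1],[24,0],[25,1],[49,0]]
[[14,1],[24,0],[25,1],[43,7],[47,1],[49,0]]
[[14,1],[43,7],[47,1],[49,0]]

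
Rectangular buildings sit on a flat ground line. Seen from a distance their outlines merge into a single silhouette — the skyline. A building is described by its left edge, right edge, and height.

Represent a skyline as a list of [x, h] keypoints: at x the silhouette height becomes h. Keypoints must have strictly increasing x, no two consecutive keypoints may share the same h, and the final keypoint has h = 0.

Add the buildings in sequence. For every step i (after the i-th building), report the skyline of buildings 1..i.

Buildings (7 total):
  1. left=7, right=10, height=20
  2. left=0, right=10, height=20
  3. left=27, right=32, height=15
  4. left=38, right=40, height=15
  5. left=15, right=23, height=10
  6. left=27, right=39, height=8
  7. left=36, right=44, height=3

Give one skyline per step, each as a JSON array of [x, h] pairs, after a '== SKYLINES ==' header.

== SKYLINES ==
[[7,20],[10,0]]
[[0,20],[10,0]]
[[0,20],[10,0],[27,15],[32,0]]
[[0,20],[10,0],[27,15],[32,0],[38,15],[40,0]]
[[0,20],[10,0],[15,10],[23,0],[27,15],[32,0],[38,15],[40,0]]
[[0,20],[10,0],[15,10],[23,0],[27,15],[32,8],[38,15],[40,0]]
[[0,20],[10,0],[15,10],[23,0],[27,15],[32,8],[38,15],[40,3],[44,0]]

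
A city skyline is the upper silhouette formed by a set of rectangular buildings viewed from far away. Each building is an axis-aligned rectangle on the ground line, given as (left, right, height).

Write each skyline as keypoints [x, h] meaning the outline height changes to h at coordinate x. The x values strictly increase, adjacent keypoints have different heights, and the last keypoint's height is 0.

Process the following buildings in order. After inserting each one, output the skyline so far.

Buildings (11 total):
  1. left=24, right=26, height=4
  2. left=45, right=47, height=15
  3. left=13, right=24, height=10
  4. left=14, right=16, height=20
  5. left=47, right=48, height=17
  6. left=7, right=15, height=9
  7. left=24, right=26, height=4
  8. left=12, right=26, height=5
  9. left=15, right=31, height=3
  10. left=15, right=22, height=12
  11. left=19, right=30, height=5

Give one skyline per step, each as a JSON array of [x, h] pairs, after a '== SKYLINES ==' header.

== SKYLINES ==
[[24,4],[26,0]]
[[24,4],[26,0],[45,15],[47,0]]
[[13,10],[24,4],[26,0],[45,15],[47,0]]
[[13,10],[14,20],[16,10],[24,4],[26,0],[45,15],[47,0]]
[[13,10],[14,20],[16,10],[24,4],[26,0],[45,15],[47,17],[48,0]]
[[7,9],[13,10],[14,20],[16,10],[24,4],[26,0],[45,15],[47,17],[48,0]]
[[7,9],[13,10],[14,20],[16,10],[24,4],[26,0],[45,15],[47,17],[48,0]]
[[7,9],[13,10],[14,20],[16,10],[24,5],[26,0],[45,15],[47,17],[48,0]]
[[7,9],[13,10],[14,20],[16,10],[24,5],[26,3],[31,0],[45,15],[47,17],[48,0]]
[[7,9],[13,10],[14,20],[16,12],[22,10],[24,5],[26,3],[31,0],[45,15],[47,17],[48,0]]
[[7,9],[13,10],[14,20],[16,12],[22,10],[24,5],[30,3],[31,0],[45,15],[47,17],[48,0]]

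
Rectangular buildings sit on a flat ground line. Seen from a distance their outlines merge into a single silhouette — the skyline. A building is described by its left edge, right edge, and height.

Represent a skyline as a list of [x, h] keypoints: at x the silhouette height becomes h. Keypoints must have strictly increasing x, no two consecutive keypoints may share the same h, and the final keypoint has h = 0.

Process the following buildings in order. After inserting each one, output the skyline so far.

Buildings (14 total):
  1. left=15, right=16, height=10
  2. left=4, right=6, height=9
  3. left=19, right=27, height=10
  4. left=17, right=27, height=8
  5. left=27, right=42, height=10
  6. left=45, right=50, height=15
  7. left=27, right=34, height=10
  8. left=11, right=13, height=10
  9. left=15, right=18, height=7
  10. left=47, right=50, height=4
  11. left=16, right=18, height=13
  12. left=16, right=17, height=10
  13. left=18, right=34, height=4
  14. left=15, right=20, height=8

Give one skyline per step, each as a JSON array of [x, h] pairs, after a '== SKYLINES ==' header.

== SKYLINES ==
[[15,10],[16,0]]
[[4,9],[6,0],[15,10],[16,0]]
[[4,9],[6,0],[15,10],[16,0],[19,10],[27,0]]
[[4,9],[6,0],[15,10],[16,0],[17,8],[19,10],[27,0]]
[[4,9],[6,0],[15,10],[16,0],[17,8],[19,10],[42,0]]
[[4,9],[6,0],[15,10],[16,0],[17,8],[19,10],[42,0],[45,15],[50,0]]
[[4,9],[6,0],[15,10],[16,0],[17,8],[19,10],[42,0],[45,15],[50,0]]
[[4,9],[6,0],[11,10],[13,0],[15,10],[16,0],[17,8],[19,10],[42,0],[45,15],[50,0]]
[[4,9],[6,0],[11,10],[13,0],[15,10],[16,7],[17,8],[19,10],[42,0],[45,15],[50,0]]
[[4,9],[6,0],[11,10],[13,0],[15,10],[16,7],[17,8],[19,10],[42,0],[45,15],[50,0]]
[[4,9],[6,0],[11,10],[13,0],[15,10],[16,13],[18,8],[19,10],[42,0],[45,15],[50,0]]
[[4,9],[6,0],[11,10],[13,0],[15,10],[16,13],[18,8],[19,10],[42,0],[45,15],[50,0]]
[[4,9],[6,0],[11,10],[13,0],[15,10],[16,13],[18,8],[19,10],[42,0],[45,15],[50,0]]
[[4,9],[6,0],[11,10],[13,0],[15,10],[16,13],[18,8],[19,10],[42,0],[45,15],[50,0]]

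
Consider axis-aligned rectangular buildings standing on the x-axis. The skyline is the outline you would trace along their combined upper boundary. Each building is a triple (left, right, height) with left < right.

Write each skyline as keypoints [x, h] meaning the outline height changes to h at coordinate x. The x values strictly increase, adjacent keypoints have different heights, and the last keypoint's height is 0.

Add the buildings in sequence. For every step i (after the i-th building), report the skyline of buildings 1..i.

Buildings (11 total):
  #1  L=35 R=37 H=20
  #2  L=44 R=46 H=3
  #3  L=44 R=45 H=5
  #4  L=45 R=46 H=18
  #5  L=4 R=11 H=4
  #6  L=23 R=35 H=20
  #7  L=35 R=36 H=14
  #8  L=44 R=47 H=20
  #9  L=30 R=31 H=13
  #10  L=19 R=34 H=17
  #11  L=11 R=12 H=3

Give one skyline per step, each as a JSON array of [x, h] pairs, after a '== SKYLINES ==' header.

== SKYLINES ==
[[35,20],[37,0]]
[[35,20],[37,0],[44,3],[46,0]]
[[35,20],[37,0],[44,5],[45,3],[46,0]]
[[35,20],[37,0],[44,5],[45,18],[46,0]]
[[4,4],[11,0],[35,20],[37,0],[44,5],[45,18],[46,0]]
[[4,4],[11,0],[23,20],[37,0],[44,5],[45,18],[46,0]]
[[4,4],[11,0],[23,20],[37,0],[44,5],[45,18],[46,0]]
[[4,4],[11,0],[23,20],[37,0],[44,20],[47,0]]
[[4,4],[11,0],[23,20],[37,0],[44,20],[47,0]]
[[4,4],[11,0],[19,17],[23,20],[37,0],[44,20],[47,0]]
[[4,4],[11,3],[12,0],[19,17],[23,20],[37,0],[44,20],[47,0]]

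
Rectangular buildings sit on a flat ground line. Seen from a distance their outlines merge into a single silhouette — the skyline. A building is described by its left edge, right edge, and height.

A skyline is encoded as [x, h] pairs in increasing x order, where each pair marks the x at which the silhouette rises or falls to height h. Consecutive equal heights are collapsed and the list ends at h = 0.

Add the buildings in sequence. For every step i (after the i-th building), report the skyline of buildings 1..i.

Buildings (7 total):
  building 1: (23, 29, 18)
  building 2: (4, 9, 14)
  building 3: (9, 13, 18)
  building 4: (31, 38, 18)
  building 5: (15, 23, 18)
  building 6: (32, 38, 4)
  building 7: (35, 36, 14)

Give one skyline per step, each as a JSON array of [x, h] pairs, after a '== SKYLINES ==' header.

== SKYLINES ==
[[23,18],[29,0]]
[[4,14],[9,0],[23,18],[29,0]]
[[4,14],[9,18],[13,0],[23,18],[29,0]]
[[4,14],[9,18],[13,0],[23,18],[29,0],[31,18],[38,0]]
[[4,14],[9,18],[13,0],[15,18],[29,0],[31,18],[38,0]]
[[4,14],[9,18],[13,0],[15,18],[29,0],[31,18],[38,0]]
[[4,14],[9,18],[13,0],[15,18],[29,0],[31,18],[38,0]]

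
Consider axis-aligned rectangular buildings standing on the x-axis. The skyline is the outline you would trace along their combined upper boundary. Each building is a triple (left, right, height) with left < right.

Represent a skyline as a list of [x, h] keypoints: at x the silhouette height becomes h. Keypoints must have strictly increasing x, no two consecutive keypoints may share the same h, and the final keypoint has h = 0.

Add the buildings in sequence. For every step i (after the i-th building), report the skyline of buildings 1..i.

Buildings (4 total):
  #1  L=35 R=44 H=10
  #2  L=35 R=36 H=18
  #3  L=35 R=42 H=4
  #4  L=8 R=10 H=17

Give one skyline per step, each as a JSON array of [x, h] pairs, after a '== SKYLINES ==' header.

== SKYLINES ==
[[35,10],[44,0]]
[[35,18],[36,10],[44,0]]
[[35,18],[36,10],[44,0]]
[[8,17],[10,0],[35,18],[36,10],[44,0]]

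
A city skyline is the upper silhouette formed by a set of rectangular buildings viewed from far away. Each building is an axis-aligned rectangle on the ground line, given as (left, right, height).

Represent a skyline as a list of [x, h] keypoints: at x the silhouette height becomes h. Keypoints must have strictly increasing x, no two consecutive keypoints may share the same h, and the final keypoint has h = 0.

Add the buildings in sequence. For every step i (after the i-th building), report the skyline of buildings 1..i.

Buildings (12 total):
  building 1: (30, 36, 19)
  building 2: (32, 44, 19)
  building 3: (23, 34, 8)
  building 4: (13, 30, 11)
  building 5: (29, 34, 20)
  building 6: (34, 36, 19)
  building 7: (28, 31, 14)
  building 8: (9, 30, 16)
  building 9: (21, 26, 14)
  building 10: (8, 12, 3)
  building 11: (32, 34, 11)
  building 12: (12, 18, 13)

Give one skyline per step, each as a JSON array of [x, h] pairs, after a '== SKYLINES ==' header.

== SKYLINES ==
[[30,19],[36,0]]
[[30,19],[44,0]]
[[23,8],[30,19],[44,0]]
[[13,11],[30,19],[44,0]]
[[13,11],[29,20],[34,19],[44,0]]
[[13,11],[29,20],[34,19],[44,0]]
[[13,11],[28,14],[29,20],[34,19],[44,0]]
[[9,16],[29,20],[34,19],[44,0]]
[[9,16],[29,20],[34,19],[44,0]]
[[8,3],[9,16],[29,20],[34,19],[44,0]]
[[8,3],[9,16],[29,20],[34,19],[44,0]]
[[8,3],[9,16],[29,20],[34,19],[44,0]]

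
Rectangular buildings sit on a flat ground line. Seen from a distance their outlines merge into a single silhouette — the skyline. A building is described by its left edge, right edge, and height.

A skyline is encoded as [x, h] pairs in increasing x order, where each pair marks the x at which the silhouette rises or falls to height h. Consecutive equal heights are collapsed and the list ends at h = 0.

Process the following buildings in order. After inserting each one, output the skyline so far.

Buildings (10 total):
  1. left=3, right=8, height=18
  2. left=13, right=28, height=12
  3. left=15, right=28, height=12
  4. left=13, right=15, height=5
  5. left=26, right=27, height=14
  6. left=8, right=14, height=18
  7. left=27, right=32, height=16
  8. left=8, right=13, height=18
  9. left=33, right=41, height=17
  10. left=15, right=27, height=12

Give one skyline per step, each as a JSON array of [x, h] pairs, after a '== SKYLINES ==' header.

== SKYLINES ==
[[3,18],[8,0]]
[[3,18],[8,0],[13,12],[28,0]]
[[3,18],[8,0],[13,12],[28,0]]
[[3,18],[8,0],[13,12],[28,0]]
[[3,18],[8,0],[13,12],[26,14],[27,12],[28,0]]
[[3,18],[14,12],[26,14],[27,12],[28,0]]
[[3,18],[14,12],[26,14],[27,16],[32,0]]
[[3,18],[14,12],[26,14],[27,16],[32,0]]
[[3,18],[14,12],[26,14],[27,16],[32,0],[33,17],[41,0]]
[[3,18],[14,12],[26,14],[27,16],[32,0],[33,17],[41,0]]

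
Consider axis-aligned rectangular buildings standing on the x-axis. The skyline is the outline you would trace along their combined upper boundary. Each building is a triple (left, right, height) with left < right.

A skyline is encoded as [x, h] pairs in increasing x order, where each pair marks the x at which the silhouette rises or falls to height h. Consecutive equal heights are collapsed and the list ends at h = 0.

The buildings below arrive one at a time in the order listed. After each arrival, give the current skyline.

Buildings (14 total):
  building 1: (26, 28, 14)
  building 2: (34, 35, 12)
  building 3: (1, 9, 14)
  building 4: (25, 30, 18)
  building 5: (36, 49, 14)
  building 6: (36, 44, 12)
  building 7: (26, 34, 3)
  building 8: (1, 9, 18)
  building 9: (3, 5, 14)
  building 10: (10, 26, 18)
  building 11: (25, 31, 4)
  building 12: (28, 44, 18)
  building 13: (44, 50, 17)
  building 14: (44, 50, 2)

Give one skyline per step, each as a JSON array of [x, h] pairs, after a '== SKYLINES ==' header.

== SKYLINES ==
[[26,14],[28,0]]
[[26,14],[28,0],[34,12],[35,0]]
[[1,14],[9,0],[26,14],[28,0],[34,12],[35,0]]
[[1,14],[9,0],[25,18],[30,0],[34,12],[35,0]]
[[1,14],[9,0],[25,18],[30,0],[34,12],[35,0],[36,14],[49,0]]
[[1,14],[9,0],[25,18],[30,0],[34,12],[35,0],[36,14],[49,0]]
[[1,14],[9,0],[25,18],[30,3],[34,12],[35,0],[36,14],[49,0]]
[[1,18],[9,0],[25,18],[30,3],[34,12],[35,0],[36,14],[49,0]]
[[1,18],[9,0],[25,18],[30,3],[34,12],[35,0],[36,14],[49,0]]
[[1,18],[9,0],[10,18],[30,3],[34,12],[35,0],[36,14],[49,0]]
[[1,18],[9,0],[10,18],[30,4],[31,3],[34,12],[35,0],[36,14],[49,0]]
[[1,18],[9,0],[10,18],[44,14],[49,0]]
[[1,18],[9,0],[10,18],[44,17],[50,0]]
[[1,18],[9,0],[10,18],[44,17],[50,0]]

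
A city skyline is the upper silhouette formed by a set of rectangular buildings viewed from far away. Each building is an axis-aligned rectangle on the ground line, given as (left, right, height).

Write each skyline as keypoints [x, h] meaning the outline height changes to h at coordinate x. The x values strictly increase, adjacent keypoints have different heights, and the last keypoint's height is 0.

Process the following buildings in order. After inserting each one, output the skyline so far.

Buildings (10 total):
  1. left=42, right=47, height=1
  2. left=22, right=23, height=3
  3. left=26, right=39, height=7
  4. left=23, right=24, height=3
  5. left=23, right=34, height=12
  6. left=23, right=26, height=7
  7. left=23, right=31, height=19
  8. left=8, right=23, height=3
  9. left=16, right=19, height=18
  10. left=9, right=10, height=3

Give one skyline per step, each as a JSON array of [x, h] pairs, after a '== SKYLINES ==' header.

== SKYLINES ==
[[42,1],[47,0]]
[[22,3],[23,0],[42,1],[47,0]]
[[22,3],[23,0],[26,7],[39,0],[42,1],[47,0]]
[[22,3],[24,0],[26,7],[39,0],[42,1],[47,0]]
[[22,3],[23,12],[34,7],[39,0],[42,1],[47,0]]
[[22,3],[23,12],[34,7],[39,0],[42,1],[47,0]]
[[22,3],[23,19],[31,12],[34,7],[39,0],[42,1],[47,0]]
[[8,3],[23,19],[31,12],[34,7],[39,0],[42,1],[47,0]]
[[8,3],[16,18],[19,3],[23,19],[31,12],[34,7],[39,0],[42,1],[47,0]]
[[8,3],[16,18],[19,3],[23,19],[31,12],[34,7],[39,0],[42,1],[47,0]]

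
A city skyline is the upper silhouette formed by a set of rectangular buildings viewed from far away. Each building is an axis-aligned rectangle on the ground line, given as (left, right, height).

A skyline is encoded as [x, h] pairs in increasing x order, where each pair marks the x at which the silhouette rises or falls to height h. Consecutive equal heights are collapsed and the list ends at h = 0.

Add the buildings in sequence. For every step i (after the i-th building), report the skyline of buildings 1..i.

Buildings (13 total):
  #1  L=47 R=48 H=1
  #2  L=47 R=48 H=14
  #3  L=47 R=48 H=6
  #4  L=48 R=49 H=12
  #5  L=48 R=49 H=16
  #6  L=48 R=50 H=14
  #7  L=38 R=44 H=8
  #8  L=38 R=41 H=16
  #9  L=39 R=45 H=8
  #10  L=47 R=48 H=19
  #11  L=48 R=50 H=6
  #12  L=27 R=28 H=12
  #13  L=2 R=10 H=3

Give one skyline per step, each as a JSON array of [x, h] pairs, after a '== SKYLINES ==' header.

== SKYLINES ==
[[47,1],[48,0]]
[[47,14],[48,0]]
[[47,14],[48,0]]
[[47,14],[48,12],[49,0]]
[[47,14],[48,16],[49,0]]
[[47,14],[48,16],[49,14],[50,0]]
[[38,8],[44,0],[47,14],[48,16],[49,14],[50,0]]
[[38,16],[41,8],[44,0],[47,14],[48,16],[49,14],[50,0]]
[[38,16],[41,8],[45,0],[47,14],[48,16],[49,14],[50,0]]
[[38,16],[41,8],[45,0],[47,19],[48,16],[49,14],[50,0]]
[[38,16],[41,8],[45,0],[47,19],[48,16],[49,14],[50,0]]
[[27,12],[28,0],[38,16],[41,8],[45,0],[47,19],[48,16],[49,14],[50,0]]
[[2,3],[10,0],[27,12],[28,0],[38,16],[41,8],[45,0],[47,19],[48,16],[49,14],[50,0]]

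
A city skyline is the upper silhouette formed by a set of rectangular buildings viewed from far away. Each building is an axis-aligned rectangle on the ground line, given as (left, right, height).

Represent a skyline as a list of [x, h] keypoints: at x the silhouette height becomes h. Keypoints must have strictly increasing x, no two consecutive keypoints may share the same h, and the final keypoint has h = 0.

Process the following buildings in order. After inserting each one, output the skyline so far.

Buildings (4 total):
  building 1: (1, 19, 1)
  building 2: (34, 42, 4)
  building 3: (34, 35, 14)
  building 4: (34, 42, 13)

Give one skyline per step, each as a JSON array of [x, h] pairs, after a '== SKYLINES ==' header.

== SKYLINES ==
[[1,1],[19,0]]
[[1,1],[19,0],[34,4],[42,0]]
[[1,1],[19,0],[34,14],[35,4],[42,0]]
[[1,1],[19,0],[34,14],[35,13],[42,0]]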